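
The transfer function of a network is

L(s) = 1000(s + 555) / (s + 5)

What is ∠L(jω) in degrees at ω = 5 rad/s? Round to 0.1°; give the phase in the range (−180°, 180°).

-44.5°

At s = jω = j5:
zero (s+555): 555 + j5 → |·| = √(555²+5²) = √308050 ≈ 555.02, ∠ = arctan(5/555) ≈ 0.52°
pole (s+5): 5 + j5 → |·| = √(5²+5²) = √50 ≈ 7.0711, ∠ = arctan(5/5) ≈ 45.00°
∠L = 0.52° − 45.00° = -44.48°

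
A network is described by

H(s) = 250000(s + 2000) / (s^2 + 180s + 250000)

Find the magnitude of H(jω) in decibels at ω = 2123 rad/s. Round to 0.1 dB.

At s = jω = j2123:
zero (s+2000): 2000 + j2123 → |·| = √(2000²+2123²) = √8507129 ≈ 2916.7, ∠ = arctan(2123/2000) ≈ 46.71°
quadratic: (j2123)² + 180·j2123 + 250000 = -4257129 + j382140 → |·| ≈ 4.2742e+06, ∠ ≈ 174.87°
|H| = 250000 · 2916.7 / 4.2742e+06 ≈ 170.6
Gain = 20 log₁₀(170.6) ≈ 44.64 dB

44.6 dB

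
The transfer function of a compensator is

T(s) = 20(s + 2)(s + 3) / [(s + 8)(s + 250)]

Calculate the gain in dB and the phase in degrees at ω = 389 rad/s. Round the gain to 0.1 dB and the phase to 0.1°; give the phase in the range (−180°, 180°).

24.5 dB, 33.2°

At s = jω = j389:
zero (s+2): 2 + j389 → |·| = √(2²+389²) = √151325 ≈ 389.01, ∠ = arctan(389/2) ≈ 89.71°
zero (s+3): 3 + j389 → |·| = √(3²+389²) = √151330 ≈ 389.01, ∠ = arctan(389/3) ≈ 89.56°
pole (s+8): 8 + j389 → |·| = √(8²+389²) = √151385 ≈ 389.08, ∠ = arctan(389/8) ≈ 88.82°
pole (s+250): 250 + j389 → |·| = √(250²+389²) = √213821 ≈ 462.41, ∠ = arctan(389/250) ≈ 57.27°
|T| = 20 · 1.5133e+05 / 1.7991e+05 ≈ 16.823
Gain = 20 log₁₀(16.823) ≈ 24.52 dB
∠T = 179.27° − 146.09° = 33.18°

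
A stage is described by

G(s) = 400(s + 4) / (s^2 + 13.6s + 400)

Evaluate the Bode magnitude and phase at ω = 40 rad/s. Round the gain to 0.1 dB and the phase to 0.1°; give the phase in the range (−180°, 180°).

21.7 dB, -71.3°

At s = jω = j40:
zero (s+4): 4 + j40 → |·| = √(4²+40²) = √1616 ≈ 40.2, ∠ = arctan(40/4) ≈ 84.29°
quadratic: (j40)² + 13.6·j40 + 400 = -1200 + j544 → |·| ≈ 1317.5, ∠ ≈ 155.61°
|G| = 400 · 40.2 / 1317.5 ≈ 12.205
Gain = 20 log₁₀(12.205) ≈ 21.73 dB
∠G = 84.29° − 155.61° = -71.32°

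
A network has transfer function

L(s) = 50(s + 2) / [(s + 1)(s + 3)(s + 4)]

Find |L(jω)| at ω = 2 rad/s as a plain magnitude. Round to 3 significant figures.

At s = jω = j2:
zero (s+2): 2 + j2 → |·| = √(2²+2²) = √8 ≈ 2.8284, ∠ = arctan(2/2) ≈ 45.00°
pole (s+1): 1 + j2 → |·| = √(1²+2²) = √5 ≈ 2.2361, ∠ = arctan(2/1) ≈ 63.43°
pole (s+3): 3 + j2 → |·| = √(3²+2²) = √13 ≈ 3.6056, ∠ = arctan(2/3) ≈ 33.69°
pole (s+4): 4 + j2 → |·| = √(4²+2²) = √20 ≈ 4.4721, ∠ = arctan(2/4) ≈ 26.57°
|L| = 50 · 2.8284 / 36.056 ≈ 3.9222

3.92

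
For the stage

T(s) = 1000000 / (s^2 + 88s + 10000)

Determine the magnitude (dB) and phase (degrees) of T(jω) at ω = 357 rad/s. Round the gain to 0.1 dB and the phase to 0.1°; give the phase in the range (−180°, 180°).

At s = jω = j357:
quadratic: (j357)² + 88·j357 + 10000 = -117449 + j31416 → |·| ≈ 1.2158e+05, ∠ ≈ 165.02°
|T| = 1000000 / 1.2158e+05 ≈ 8.225
Gain = 20 log₁₀(8.225) ≈ 18.30 dB
∠T = 0.00° − 165.02° = -165.02°

18.3 dB, -165.0°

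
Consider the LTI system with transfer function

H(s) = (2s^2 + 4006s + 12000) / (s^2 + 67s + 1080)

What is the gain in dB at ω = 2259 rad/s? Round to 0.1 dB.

8.5 dB

Substitute s = j2259:
Numerator: 2(j2259)^2 + 4006(j2259) + 12000 = -10194162 + j9049554
Denominator: (j2259)^2 + 67(j2259) + 1080 = -5102001 + j151353
|N| = √(10194162² + 9049554²) ≈ 1.3631e+07, ∠N ≈ 138.40°
|D| = √(5102001² + 151353²) ≈ 5.1042e+06, ∠D ≈ 178.30°
|H| = 1.3631e+07 / 5.1042e+06 ≈ 2.6705
Gain = 20 log₁₀(2.6705) ≈ 8.53 dB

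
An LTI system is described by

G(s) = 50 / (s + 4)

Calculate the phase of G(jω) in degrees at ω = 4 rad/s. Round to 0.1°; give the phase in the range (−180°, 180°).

At s = jω = j4:
pole (s+4): 4 + j4 → |·| = √(4²+4²) = √32 ≈ 5.6569, ∠ = arctan(4/4) ≈ 45.00°
∠G = 0.00° − 45.00° = -45.00°

-45.0°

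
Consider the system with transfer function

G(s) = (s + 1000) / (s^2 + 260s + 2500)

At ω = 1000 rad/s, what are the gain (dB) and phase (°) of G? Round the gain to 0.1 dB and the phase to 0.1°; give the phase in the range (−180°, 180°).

-57.3 dB, -120.4°

Substitute s = j1000:
Numerator: (j1000) + 1000 = 1000 + j1000
Denominator: (j1000)^2 + 260(j1000) + 2500 = -997500 + j260000
|N| = √(1000² + 1000²) ≈ 1414.2, ∠N ≈ 45.00°
|D| = √(997500² + 260000²) ≈ 1.0308e+06, ∠D ≈ 165.39°
|G| = 1414.2 / 1.0308e+06 ≈ 0.0013719
Gain = 20 log₁₀(0.0013719) ≈ -57.25 dB
∠G = 45.00° − 165.39° = -120.39°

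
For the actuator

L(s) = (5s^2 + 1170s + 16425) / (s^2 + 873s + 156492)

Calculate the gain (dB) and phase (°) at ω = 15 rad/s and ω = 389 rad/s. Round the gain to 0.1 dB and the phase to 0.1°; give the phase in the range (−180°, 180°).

Substitute s = j15:
Numerator: 5(j15)^2 + 1170(j15) + 16425 = 15300 + j17550
Denominator: (j15)^2 + 873(j15) + 156492 = 156267 + j13095
|N| = √(15300² + 17550²) ≈ 23283, ∠N ≈ 48.92°
|D| = √(156267² + 13095²) ≈ 1.5681e+05, ∠D ≈ 4.79°
|L| = 23283 / 1.5681e+05 ≈ 0.14848
Gain = 20 log₁₀(0.14848) ≈ -16.57 dB
∠L = 48.92° − 4.79° = 44.13°

Substitute s = j389:
Numerator: 5(j389)^2 + 1170(j389) + 16425 = -740180 + j455130
Denominator: (j389)^2 + 873(j389) + 156492 = 5171 + j339597
|N| = √(740180² + 455130²) ≈ 8.6891e+05, ∠N ≈ 148.41°
|D| = √(5171² + 339597²) ≈ 3.3964e+05, ∠D ≈ 89.13°
|L| = 8.6891e+05 / 3.3964e+05 ≈ 2.5583
Gain = 20 log₁₀(2.5583) ≈ 8.16 dB
∠L = 148.41° − 89.13° = 59.28°

ω = 15: -16.6 dB, 44.1°; ω = 389: 8.2 dB, 59.3°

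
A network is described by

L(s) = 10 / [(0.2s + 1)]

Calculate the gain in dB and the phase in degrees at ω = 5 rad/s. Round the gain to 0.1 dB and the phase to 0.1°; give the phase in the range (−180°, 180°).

17.0 dB, -45.0°

At ω = 5 rad/s:
pole (1 + j5·0.2) = 1 + j1 → |·| ≈ 1.4142, ∠ ≈ 45.00°
|L| = 10 · 1 / (1.4142) ≈ 7.0711
Gain = 20 log₁₀(7.0711) ≈ 16.99 dB
∠L = (0°) − (45.00°) = -45.00°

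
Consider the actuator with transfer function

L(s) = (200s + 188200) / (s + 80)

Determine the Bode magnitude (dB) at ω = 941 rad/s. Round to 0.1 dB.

49.0 dB

Substitute s = j941:
Numerator: 200(j941) + 188200 = 188200 + j188200
Denominator: (j941) + 80 = 80 + j941
|N| = √(188200² + 188200²) ≈ 2.6615e+05, ∠N ≈ 45.00°
|D| = √(80² + 941²) ≈ 944.39, ∠D ≈ 85.14°
|L| = 2.6615e+05 / 944.39 ≈ 281.82
Gain = 20 log₁₀(281.82) ≈ 49.00 dB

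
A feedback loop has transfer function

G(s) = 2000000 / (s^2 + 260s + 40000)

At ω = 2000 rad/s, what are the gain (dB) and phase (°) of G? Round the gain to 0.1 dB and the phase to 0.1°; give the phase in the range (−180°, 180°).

At s = jω = j2000:
quadratic: (j2000)² + 260·j2000 + 40000 = -3960000 + j520000 → |·| ≈ 3.994e+06, ∠ ≈ 172.52°
|G| = 2000000 / 3.994e+06 ≈ 0.50075
Gain = 20 log₁₀(0.50075) ≈ -6.01 dB
∠G = 0.00° − 172.52° = -172.52°

-6.0 dB, -172.5°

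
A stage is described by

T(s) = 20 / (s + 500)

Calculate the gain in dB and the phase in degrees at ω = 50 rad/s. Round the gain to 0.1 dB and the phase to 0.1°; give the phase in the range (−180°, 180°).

-28.0 dB, -5.7°

At s = jω = j50:
pole (s+500): 500 + j50 → |·| = √(500²+50²) = √252500 ≈ 502.49, ∠ = arctan(50/500) ≈ 5.71°
|T| = 20 / 502.49 ≈ 0.039802
Gain = 20 log₁₀(0.039802) ≈ -28.00 dB
∠T = 0.00° − 5.71° = -5.71°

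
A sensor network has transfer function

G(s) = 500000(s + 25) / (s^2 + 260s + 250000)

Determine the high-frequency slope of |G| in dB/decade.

-20 dB/decade

Each pole contributes −20 dB/decade at high frequency; each zero contributes +20 dB/decade.
Net: 1 zero(s) − 2 pole(s) → -20 dB/decade.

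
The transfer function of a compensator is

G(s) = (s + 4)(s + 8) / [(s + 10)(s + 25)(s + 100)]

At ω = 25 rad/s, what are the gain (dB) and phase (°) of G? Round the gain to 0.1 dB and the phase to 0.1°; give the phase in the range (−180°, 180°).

-43.4 dB, 25.9°

At s = jω = j25:
zero (s+4): 4 + j25 → |·| = √(4²+25²) = √641 ≈ 25.318, ∠ = arctan(25/4) ≈ 80.91°
zero (s+8): 8 + j25 → |·| = √(8²+25²) = √689 ≈ 26.249, ∠ = arctan(25/8) ≈ 72.26°
pole (s+10): 10 + j25 → |·| = √(10²+25²) = √725 ≈ 26.926, ∠ = arctan(25/10) ≈ 68.20°
pole (s+25): 25 + j25 → |·| = √(25²+25²) = √1250 ≈ 35.355, ∠ = arctan(25/25) ≈ 45.00°
pole (s+100): 100 + j25 → |·| = √(100²+25²) = √10625 ≈ 103.08, ∠ = arctan(25/100) ≈ 14.04°
|G| = 1 · 664.57 / 98129 ≈ 0.0067724
Gain = 20 log₁₀(0.0067724) ≈ -43.39 dB
∠G = 153.17° − 127.24° = 25.93°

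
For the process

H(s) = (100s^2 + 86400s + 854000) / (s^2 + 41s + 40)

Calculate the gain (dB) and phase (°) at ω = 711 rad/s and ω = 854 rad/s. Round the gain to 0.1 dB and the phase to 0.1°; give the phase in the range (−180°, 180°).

Substitute s = j711:
Numerator: 100(j711)^2 + 86400(j711) + 854000 = -49698100 + j61430400
Denominator: (j711)^2 + 41(j711) + 40 = -505481 + j29151
|N| = √(49698100² + 61430400²) ≈ 7.9016e+07, ∠N ≈ 128.97°
|D| = √(505481² + 29151²) ≈ 5.0632e+05, ∠D ≈ 176.70°
|H| = 7.9016e+07 / 5.0632e+05 ≈ 156.06
Gain = 20 log₁₀(156.06) ≈ 43.87 dB
∠H = 128.97° − 176.70° = -47.73°

Substitute s = j854:
Numerator: 100(j854)^2 + 86400(j854) + 854000 = -72077600 + j73785600
Denominator: (j854)^2 + 41(j854) + 40 = -729276 + j35014
|N| = √(72077600² + 73785600²) ≈ 1.0315e+08, ∠N ≈ 134.33°
|D| = √(729276² + 35014²) ≈ 7.3012e+05, ∠D ≈ 177.25°
|H| = 1.0315e+08 / 7.3012e+05 ≈ 141.28
Gain = 20 log₁₀(141.28) ≈ 43.00 dB
∠H = 134.33° − 177.25° = -42.92°

ω = 711: 43.9 dB, -47.7°; ω = 854: 43.0 dB, -42.9°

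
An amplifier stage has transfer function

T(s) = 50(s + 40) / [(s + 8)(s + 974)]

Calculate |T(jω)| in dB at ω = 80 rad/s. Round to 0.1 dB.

-24.9 dB

At s = jω = j80:
zero (s+40): 40 + j80 → |·| = √(40²+80²) = √8000 ≈ 89.443, ∠ = arctan(80/40) ≈ 63.43°
pole (s+8): 8 + j80 → |·| = √(8²+80²) = √6464 ≈ 80.399, ∠ = arctan(80/8) ≈ 84.29°
pole (s+974): 974 + j80 → |·| = √(974²+80²) = √955076 ≈ 977.28, ∠ = arctan(80/974) ≈ 4.70°
|T| = 50 · 89.443 / 78572 ≈ 0.056918
Gain = 20 log₁₀(0.056918) ≈ -24.90 dB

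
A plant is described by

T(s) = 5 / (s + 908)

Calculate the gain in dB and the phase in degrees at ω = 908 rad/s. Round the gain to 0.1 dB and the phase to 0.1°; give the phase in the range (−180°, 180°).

-48.2 dB, -45.0°

Substitute s = j908:
Numerator: 5 = 5 + j0
Denominator: (j908) + 908 = 908 + j908
|N| = √(5² + 0²) ≈ 5, ∠N ≈ 0.00°
|D| = √(908² + 908²) ≈ 1284.1, ∠D ≈ 45.00°
|T| = 5 / 1284.1 ≈ 0.0038938
Gain = 20 log₁₀(0.0038938) ≈ -48.19 dB
∠T = 0.00° − 45.00° = -45.00°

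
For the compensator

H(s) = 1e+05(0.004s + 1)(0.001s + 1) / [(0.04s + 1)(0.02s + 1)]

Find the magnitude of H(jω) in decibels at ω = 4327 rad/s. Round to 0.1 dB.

54.2 dB

At ω = 4327 rad/s:
zero (1 + j4327·0.004) = 1 + j17.308 → |·| ≈ 17.337, ∠ ≈ 86.69°
zero (1 + j4327·0.001) = 1 + j4.327 → |·| ≈ 4.4411, ∠ ≈ 76.99°
pole (1 + j4327·0.04) = 1 + j173.08 → |·| ≈ 173.08, ∠ ≈ 89.67°
pole (1 + j4327·0.02) = 1 + j86.54 → |·| ≈ 86.546, ∠ ≈ 89.34°
|H| = 1e+05 · 17.337 · 4.4411 / (173.08 · 86.546) ≈ 514.01
Gain = 20 log₁₀(514.01) ≈ 54.22 dB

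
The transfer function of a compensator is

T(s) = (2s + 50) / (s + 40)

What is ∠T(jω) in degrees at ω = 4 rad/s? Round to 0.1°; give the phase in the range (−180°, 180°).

Substitute s = j4:
Numerator: 2(j4) + 50 = 50 + j8
Denominator: (j4) + 40 = 40 + j4
|N| = √(50² + 8²) ≈ 50.636, ∠N ≈ 9.09°
|D| = √(40² + 4²) ≈ 40.2, ∠D ≈ 5.71°
∠T = 9.09° − 5.71° = 3.38°

3.4°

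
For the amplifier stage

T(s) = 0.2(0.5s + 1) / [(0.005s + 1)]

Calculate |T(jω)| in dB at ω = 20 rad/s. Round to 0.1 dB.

At ω = 20 rad/s:
zero (1 + j20·0.5) = 1 + j10 → |·| ≈ 10.05, ∠ ≈ 84.29°
pole (1 + j20·0.005) = 1 + j0.1 → |·| ≈ 1.005, ∠ ≈ 5.71°
|T| = 0.2 · 10.05 / (1.005) ≈ 2
Gain = 20 log₁₀(2) ≈ 6.02 dB

6.0 dB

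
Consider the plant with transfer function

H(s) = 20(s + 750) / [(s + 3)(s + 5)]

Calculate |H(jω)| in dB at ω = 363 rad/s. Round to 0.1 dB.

At s = jω = j363:
zero (s+750): 750 + j363 → |·| = √(750²+363²) = √694269 ≈ 833.23, ∠ = arctan(363/750) ≈ 25.83°
pole (s+3): 3 + j363 → |·| = √(3²+363²) = √131778 ≈ 363.01, ∠ = arctan(363/3) ≈ 89.53°
pole (s+5): 5 + j363 → |·| = √(5²+363²) = √131794 ≈ 363.03, ∠ = arctan(363/5) ≈ 89.21°
|H| = 20 · 833.23 / 1.3178e+05 ≈ 0.12646
Gain = 20 log₁₀(0.12646) ≈ -17.96 dB

-18.0 dB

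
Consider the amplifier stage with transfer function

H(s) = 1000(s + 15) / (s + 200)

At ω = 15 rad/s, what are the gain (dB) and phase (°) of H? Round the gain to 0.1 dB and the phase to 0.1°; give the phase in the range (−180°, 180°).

40.5 dB, 40.7°

At s = jω = j15:
zero (s+15): 15 + j15 → |·| = √(15²+15²) = √450 ≈ 21.213, ∠ = arctan(15/15) ≈ 45.00°
pole (s+200): 200 + j15 → |·| = √(200²+15²) = √40225 ≈ 200.56, ∠ = arctan(15/200) ≈ 4.29°
|H| = 1000 · 21.213 / 200.56 ≈ 105.77
Gain = 20 log₁₀(105.77) ≈ 40.49 dB
∠H = 45.00° − 4.29° = 40.71°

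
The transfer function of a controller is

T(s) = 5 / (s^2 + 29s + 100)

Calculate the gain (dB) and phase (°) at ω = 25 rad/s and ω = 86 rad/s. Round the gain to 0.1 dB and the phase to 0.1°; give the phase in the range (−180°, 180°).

Substitute s = j25:
Numerator: 5 = 5 + j0
Denominator: (j25)^2 + 29(j25) + 100 = -525 + j725
|N| = √(5² + 0²) ≈ 5, ∠N ≈ 0.00°
|D| = √(525² + 725²) ≈ 895.13, ∠D ≈ 125.91°
|T| = 5 / 895.13 ≈ 0.0055858
Gain = 20 log₁₀(0.0055858) ≈ -45.06 dB
∠T = 0.00° − 125.91° = -125.91°

Substitute s = j86:
Numerator: 5 = 5 + j0
Denominator: (j86)^2 + 29(j86) + 100 = -7296 + j2494
|N| = √(5² + 0²) ≈ 5, ∠N ≈ 0.00°
|D| = √(7296² + 2494²) ≈ 7710.5, ∠D ≈ 161.13°
|T| = 5 / 7710.5 ≈ 0.00064847
Gain = 20 log₁₀(0.00064847) ≈ -63.76 dB
∠T = 0.00° − 161.13° = -161.13°

ω = 25: -45.1 dB, -125.9°; ω = 86: -63.8 dB, -161.1°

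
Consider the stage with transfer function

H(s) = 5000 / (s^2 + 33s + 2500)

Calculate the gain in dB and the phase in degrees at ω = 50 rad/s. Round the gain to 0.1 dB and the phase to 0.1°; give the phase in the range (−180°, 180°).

At s = jω = j50:
quadratic: (j50)² + 33·j50 + 2500 = 0 + j1650 → |·| ≈ 1650, ∠ ≈ 90.00°
|H| = 5000 / 1650 ≈ 3.0303
Gain = 20 log₁₀(3.0303) ≈ 9.63 dB
∠H = 0.00° − 90.00° = -90.00°

9.6 dB, -90.0°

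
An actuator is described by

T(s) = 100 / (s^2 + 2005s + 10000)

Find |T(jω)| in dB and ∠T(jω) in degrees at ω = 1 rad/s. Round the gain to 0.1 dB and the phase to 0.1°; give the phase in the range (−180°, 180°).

-40.2 dB, -11.3°

Substitute s = j1:
Numerator: 100 = 100 + j0
Denominator: (j1)^2 + 2005(j1) + 10000 = 9999 + j2005
|N| = √(100² + 0²) ≈ 100, ∠N ≈ 0.00°
|D| = √(9999² + 2005²) ≈ 10198, ∠D ≈ 11.34°
|T| = 100 / 10198 ≈ 0.0098058
Gain = 20 log₁₀(0.0098058) ≈ -40.17 dB
∠T = 0.00° − 11.34° = -11.34°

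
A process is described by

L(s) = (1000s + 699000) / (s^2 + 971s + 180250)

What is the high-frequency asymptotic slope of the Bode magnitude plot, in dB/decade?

-20 dB/decade

Each pole contributes −20 dB/decade at high frequency; each zero contributes +20 dB/decade.
Net: 1 zero(s) − 2 pole(s) → -20 dB/decade.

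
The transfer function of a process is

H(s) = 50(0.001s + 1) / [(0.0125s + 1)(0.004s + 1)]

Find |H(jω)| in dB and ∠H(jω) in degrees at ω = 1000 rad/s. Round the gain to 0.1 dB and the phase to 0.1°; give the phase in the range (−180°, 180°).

At ω = 1000 rad/s:
zero (1 + j1000·0.001) = 1 + j1 → |·| ≈ 1.4142, ∠ ≈ 45.00°
pole (1 + j1000·0.0125) = 1 + j12.5 → |·| ≈ 12.54, ∠ ≈ 85.43°
pole (1 + j1000·0.004) = 1 + j4 → |·| ≈ 4.1231, ∠ ≈ 75.96°
|H| = 50 · 1.4142 / (12.54 · 4.1231) ≈ 1.3676
Gain = 20 log₁₀(1.3676) ≈ 2.72 dB
∠H = (45.00°) − (85.43° + 75.96°) = -116.39°

2.7 dB, -116.4°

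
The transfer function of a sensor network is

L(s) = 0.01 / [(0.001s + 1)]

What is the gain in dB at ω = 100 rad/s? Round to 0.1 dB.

At ω = 100 rad/s:
pole (1 + j100·0.001) = 1 + j0.1 → |·| ≈ 1.005, ∠ ≈ 5.71°
|L| = 0.01 · 1 / (1.005) ≈ 0.0099502
Gain = 20 log₁₀(0.0099502) ≈ -40.04 dB

-40.0 dB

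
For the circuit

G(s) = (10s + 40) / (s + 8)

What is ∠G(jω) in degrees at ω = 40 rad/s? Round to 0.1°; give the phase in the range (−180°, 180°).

5.6°

Substitute s = j40:
Numerator: 10(j40) + 40 = 40 + j400
Denominator: (j40) + 8 = 8 + j40
|N| = √(40² + 400²) ≈ 402, ∠N ≈ 84.29°
|D| = √(8² + 40²) ≈ 40.792, ∠D ≈ 78.69°
∠G = 84.29° − 78.69° = 5.60°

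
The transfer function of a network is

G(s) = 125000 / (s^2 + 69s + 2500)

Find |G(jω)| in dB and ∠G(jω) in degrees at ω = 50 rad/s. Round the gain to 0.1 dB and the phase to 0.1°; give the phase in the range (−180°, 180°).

31.2 dB, -90.0°

At s = jω = j50:
quadratic: (j50)² + 69·j50 + 2500 = 0 + j3450 → |·| ≈ 3450, ∠ ≈ 90.00°
|G| = 125000 / 3450 ≈ 36.232
Gain = 20 log₁₀(36.232) ≈ 31.18 dB
∠G = 0.00° − 90.00° = -90.00°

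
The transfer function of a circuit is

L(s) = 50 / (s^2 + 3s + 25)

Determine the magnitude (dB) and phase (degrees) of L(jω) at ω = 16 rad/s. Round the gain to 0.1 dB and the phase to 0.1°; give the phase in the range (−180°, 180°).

At s = jω = j16:
quadratic: (j16)² + 3·j16 + 25 = -231 + j48 → |·| ≈ 235.93, ∠ ≈ 168.26°
|L| = 50 / 235.93 ≈ 0.21193
Gain = 20 log₁₀(0.21193) ≈ -13.48 dB
∠L = 0.00° − 168.26° = -168.26°

-13.5 dB, -168.3°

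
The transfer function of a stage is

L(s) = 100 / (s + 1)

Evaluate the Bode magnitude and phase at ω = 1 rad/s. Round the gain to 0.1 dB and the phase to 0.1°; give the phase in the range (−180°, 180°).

At s = jω = j1:
pole (s+1): 1 + j1 → |·| = √(1²+1²) = √2 ≈ 1.4142, ∠ = arctan(1/1) ≈ 45.00°
|L| = 100 / 1.4142 ≈ 70.711
Gain = 20 log₁₀(70.711) ≈ 36.99 dB
∠L = 0.00° − 45.00° = -45.00°

37.0 dB, -45.0°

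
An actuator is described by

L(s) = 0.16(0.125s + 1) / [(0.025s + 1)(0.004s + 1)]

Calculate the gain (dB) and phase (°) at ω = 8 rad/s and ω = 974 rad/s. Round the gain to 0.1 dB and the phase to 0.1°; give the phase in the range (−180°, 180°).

ω = 8: -13.1 dB, 31.9°; ω = 974: -14.0 dB, -73.7°

At ω = 8 rad/s:
zero (1 + j8·0.125) = 1 + j1 → |·| ≈ 1.4142, ∠ ≈ 45.00°
pole (1 + j8·0.025) = 1 + j0.2 → |·| ≈ 1.0198, ∠ ≈ 11.31°
pole (1 + j8·0.004) = 1 + j0.032 → |·| ≈ 1.0005, ∠ ≈ 1.83°
|L| = 0.16 · 1.4142 / (1.0198 · 1.0005) ≈ 0.22177
Gain = 20 log₁₀(0.22177) ≈ -13.08 dB
∠L = (45.00°) − (11.31° + 1.83°) = 31.86°

At ω = 974 rad/s:
zero (1 + j974·0.125) = 1 + j121.75 → |·| ≈ 121.75, ∠ ≈ 89.53°
pole (1 + j974·0.025) = 1 + j24.35 → |·| ≈ 24.371, ∠ ≈ 87.65°
pole (1 + j974·0.004) = 1 + j3.896 → |·| ≈ 4.0223, ∠ ≈ 75.60°
|L| = 0.16 · 121.75 / (24.371 · 4.0223) ≈ 0.19872
Gain = 20 log₁₀(0.19872) ≈ -14.04 dB
∠L = (89.53°) − (87.65° + 75.60°) = -73.72°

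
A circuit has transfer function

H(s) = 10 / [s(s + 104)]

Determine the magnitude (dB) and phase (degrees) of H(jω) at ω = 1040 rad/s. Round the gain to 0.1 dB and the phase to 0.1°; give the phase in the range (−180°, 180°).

At s = jω = j1040:
pole (s+104): 104 + j1040 → |·| = √(104²+1040²) = √1092416 ≈ 1045.2, ∠ = arctan(1040/104) ≈ 84.29°
pole at origin: |s| = 1040, ∠ = 90.00° (in denominator)
|H| = 10 / 1.087e+06 ≈ 9.1996e-06
Gain = 20 log₁₀(9.1996e-06) ≈ -100.72 dB
∠H = 0.00° − 174.29° = -174.29°

-100.7 dB, -174.3°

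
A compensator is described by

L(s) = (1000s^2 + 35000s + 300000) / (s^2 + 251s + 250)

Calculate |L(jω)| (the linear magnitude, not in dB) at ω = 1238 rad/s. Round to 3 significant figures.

980

Substitute s = j1238:
Numerator: 1000(j1238)^2 + 35000(j1238) + 300000 = -1532344000 + j43330000
Denominator: (j1238)^2 + 251(j1238) + 250 = -1532394 + j310738
|N| = √(1532344000² + 43330000²) ≈ 1.533e+09, ∠N ≈ 178.38°
|D| = √(1532394² + 310738²) ≈ 1.5636e+06, ∠D ≈ 168.54°
|L| = 1.533e+09 / 1.5636e+06 ≈ 980.43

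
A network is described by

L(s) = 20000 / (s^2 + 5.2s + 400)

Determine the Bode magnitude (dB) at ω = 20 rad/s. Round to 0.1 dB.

At s = jω = j20:
quadratic: (j20)² + 5.2·j20 + 400 = 0 + j104 → |·| ≈ 104, ∠ ≈ 90.00°
|L| = 20000 / 104 ≈ 192.31
Gain = 20 log₁₀(192.31) ≈ 45.68 dB

45.7 dB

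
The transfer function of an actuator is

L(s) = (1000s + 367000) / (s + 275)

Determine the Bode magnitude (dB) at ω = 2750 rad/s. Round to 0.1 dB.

Substitute s = j2750:
Numerator: 1000(j2750) + 367000 = 367000 + j2750000
Denominator: (j2750) + 275 = 275 + j2750
|N| = √(367000² + 2750000²) ≈ 2.7744e+06, ∠N ≈ 82.40°
|D| = √(275² + 2750²) ≈ 2763.7, ∠D ≈ 84.29°
|L| = 2.7744e+06 / 2763.7 ≈ 1003.9
Gain = 20 log₁₀(1003.9) ≈ 60.03 dB

60.0 dB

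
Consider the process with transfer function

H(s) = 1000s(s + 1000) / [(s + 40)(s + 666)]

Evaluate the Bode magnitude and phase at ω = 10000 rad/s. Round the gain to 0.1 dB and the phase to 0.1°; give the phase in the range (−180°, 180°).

60.0 dB, -1.7°

At s = jω = j10000:
zero (s+1000): 1000 + j10000 → |·| = √(1000²+10000²) = √101000000 ≈ 10050, ∠ = arctan(10000/1000) ≈ 84.29°
zero at origin: s = j10000 → |·| = 10000, ∠ = 90.00°
pole (s+40): 40 + j10000 → |·| = √(40²+10000²) = √100001600 ≈ 10000, ∠ = arctan(10000/40) ≈ 89.77°
pole (s+666): 666 + j10000 → |·| = √(666²+10000²) = √100443556 ≈ 10022, ∠ = arctan(10000/666) ≈ 86.19°
|H| = 1000 · 1.005e+08 / 1.0022e+08 ≈ 1002.8
Gain = 20 log₁₀(1002.8) ≈ 60.02 dB
∠H = 174.29° − 175.96° = -1.67°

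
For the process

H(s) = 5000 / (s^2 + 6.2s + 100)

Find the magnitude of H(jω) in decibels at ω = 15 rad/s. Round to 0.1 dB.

30.1 dB

At s = jω = j15:
quadratic: (j15)² + 6.2·j15 + 100 = -125 + j93 → |·| ≈ 155.8, ∠ ≈ 143.35°
|H| = 5000 / 155.8 ≈ 32.092
Gain = 20 log₁₀(32.092) ≈ 30.13 dB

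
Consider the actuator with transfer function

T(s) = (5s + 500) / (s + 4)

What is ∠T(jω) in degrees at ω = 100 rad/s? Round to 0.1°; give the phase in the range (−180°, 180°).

Substitute s = j100:
Numerator: 5(j100) + 500 = 500 + j500
Denominator: (j100) + 4 = 4 + j100
|N| = √(500² + 500²) ≈ 707.11, ∠N ≈ 45.00°
|D| = √(4² + 100²) ≈ 100.08, ∠D ≈ 87.71°
∠T = 45.00° − 87.71° = -42.71°

-42.7°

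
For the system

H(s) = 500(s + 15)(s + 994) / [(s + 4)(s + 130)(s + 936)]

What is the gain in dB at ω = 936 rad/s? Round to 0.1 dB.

-5.3 dB

At s = jω = j936:
zero (s+15): 15 + j936 → |·| = √(15²+936²) = √876321 ≈ 936.12, ∠ = arctan(936/15) ≈ 89.08°
zero (s+994): 994 + j936 → |·| = √(994²+936²) = √1864132 ≈ 1365.3, ∠ = arctan(936/994) ≈ 43.28°
pole (s+4): 4 + j936 → |·| = √(4²+936²) = √876112 ≈ 936.01, ∠ = arctan(936/4) ≈ 89.76°
pole (s+130): 130 + j936 → |·| = √(130²+936²) = √892996 ≈ 944.98, ∠ = arctan(936/130) ≈ 82.09°
pole (s+936): 936 + j936 → |·| = √(936²+936²) = √1752192 ≈ 1323.7, ∠ = arctan(936/936) ≈ 45.00°
|H| = 500 · 1.2781e+06 / 1.1708e+09 ≈ 0.54582
Gain = 20 log₁₀(0.54582) ≈ -5.26 dB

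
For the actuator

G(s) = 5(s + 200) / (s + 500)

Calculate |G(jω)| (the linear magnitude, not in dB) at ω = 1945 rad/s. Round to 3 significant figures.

4.87

At s = jω = j1945:
zero (s+200): 200 + j1945 → |·| = √(200²+1945²) = √3823025 ≈ 1955.3, ∠ = arctan(1945/200) ≈ 84.13°
pole (s+500): 500 + j1945 → |·| = √(500²+1945²) = √4033025 ≈ 2008.2, ∠ = arctan(1945/500) ≈ 75.58°
|G| = 5 · 1955.3 / 2008.2 ≈ 4.8683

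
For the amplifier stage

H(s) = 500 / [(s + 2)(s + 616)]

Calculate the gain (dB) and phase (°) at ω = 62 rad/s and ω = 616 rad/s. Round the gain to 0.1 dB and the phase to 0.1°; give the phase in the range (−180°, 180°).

At s = jω = j62:
pole (s+2): 2 + j62 → |·| = √(2²+62²) = √3848 ≈ 62.032, ∠ = arctan(62/2) ≈ 88.15°
pole (s+616): 616 + j62 → |·| = √(616²+62²) = √383300 ≈ 619.11, ∠ = arctan(62/616) ≈ 5.75°
|H| = 500 / 38405 ≈ 0.013019
Gain = 20 log₁₀(0.013019) ≈ -37.71 dB
∠H = 0.00° − 93.90° = -93.90°

At s = jω = j616:
pole (s+2): 2 + j616 → |·| = √(2²+616²) = √379460 ≈ 616, ∠ = arctan(616/2) ≈ 89.81°
pole (s+616): 616 + j616 → |·| = √(616²+616²) = √758912 ≈ 871.16, ∠ = arctan(616/616) ≈ 45.00°
|H| = 500 / 5.3663e+05 ≈ 0.00093174
Gain = 20 log₁₀(0.00093174) ≈ -60.61 dB
∠H = 0.00° − 134.81° = -134.81°

ω = 62: -37.7 dB, -93.9°; ω = 616: -60.6 dB, -134.8°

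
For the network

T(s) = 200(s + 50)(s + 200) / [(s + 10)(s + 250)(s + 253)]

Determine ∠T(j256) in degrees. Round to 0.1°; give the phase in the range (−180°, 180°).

-47.8°

At s = jω = j256:
zero (s+50): 50 + j256 → |·| = √(50²+256²) = √68036 ≈ 260.84, ∠ = arctan(256/50) ≈ 78.95°
zero (s+200): 200 + j256 → |·| = √(200²+256²) = √105536 ≈ 324.86, ∠ = arctan(256/200) ≈ 52.00°
pole (s+10): 10 + j256 → |·| = √(10²+256²) = √65636 ≈ 256.2, ∠ = arctan(256/10) ≈ 87.76°
pole (s+250): 250 + j256 → |·| = √(250²+256²) = √128036 ≈ 357.82, ∠ = arctan(256/250) ≈ 45.68°
pole (s+253): 253 + j256 → |·| = √(253²+256²) = √129545 ≈ 359.92, ∠ = arctan(256/253) ≈ 45.34°
∠T = 130.95° − 178.78° = -47.83°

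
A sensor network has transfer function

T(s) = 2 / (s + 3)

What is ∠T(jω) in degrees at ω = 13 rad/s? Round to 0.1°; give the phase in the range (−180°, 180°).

At s = jω = j13:
pole (s+3): 3 + j13 → |·| = √(3²+13²) = √178 ≈ 13.342, ∠ = arctan(13/3) ≈ 77.01°
∠T = 0.00° − 77.01° = -77.01°

-77.0°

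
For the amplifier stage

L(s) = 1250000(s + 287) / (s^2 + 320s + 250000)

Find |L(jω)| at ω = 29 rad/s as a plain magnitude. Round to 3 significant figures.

1.45e+03

At s = jω = j29:
zero (s+287): 287 + j29 → |·| = √(287²+29²) = √83210 ≈ 288.46, ∠ = arctan(29/287) ≈ 5.77°
quadratic: (j29)² + 320·j29 + 250000 = 249159 + j9280 → |·| ≈ 2.4933e+05, ∠ ≈ 2.13°
|L| = 1250000 · 288.46 / 2.4933e+05 ≈ 1446.2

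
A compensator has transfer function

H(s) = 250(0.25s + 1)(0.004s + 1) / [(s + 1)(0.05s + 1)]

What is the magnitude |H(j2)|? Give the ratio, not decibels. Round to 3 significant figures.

At ω = 2 rad/s:
zero (1 + j2·0.25) = 1 + j0.5 → |·| ≈ 1.118, ∠ ≈ 26.57°
zero (1 + j2·0.004) = 1 + j0.008 → |·| ≈ 1, ∠ ≈ 0.46°
pole (1 + j2·1) = 1 + j2 → |·| ≈ 2.2361, ∠ ≈ 63.43°
pole (1 + j2·0.05) = 1 + j0.1 → |·| ≈ 1.005, ∠ ≈ 5.71°
|H| = 250 · 1.118 · 1 / (2.2361 · 1.005) ≈ 124.37

124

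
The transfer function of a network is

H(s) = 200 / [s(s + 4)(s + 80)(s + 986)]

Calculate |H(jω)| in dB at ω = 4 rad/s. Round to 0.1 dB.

At s = jω = j4:
pole (s+4): 4 + j4 → |·| = √(4²+4²) = √32 ≈ 5.6569, ∠ = arctan(4/4) ≈ 45.00°
pole (s+80): 80 + j4 → |·| = √(80²+4²) = √6416 ≈ 80.1, ∠ = arctan(4/80) ≈ 2.86°
pole (s+986): 986 + j4 → |·| = √(986²+4²) = √972212 ≈ 986.01, ∠ = arctan(4/986) ≈ 0.23°
pole at origin: |s| = 4, ∠ = 90.00° (in denominator)
|H| = 200 / 1.7871e+06 ≈ 0.00011191
Gain = 20 log₁₀(0.00011191) ≈ -79.02 dB

-79.0 dB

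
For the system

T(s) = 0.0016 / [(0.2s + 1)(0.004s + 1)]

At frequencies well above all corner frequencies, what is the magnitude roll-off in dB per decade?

Each pole contributes −20 dB/decade at high frequency; each zero contributes +20 dB/decade.
Net: 0 zero(s) − 2 pole(s) → -40 dB/decade.

-40 dB/decade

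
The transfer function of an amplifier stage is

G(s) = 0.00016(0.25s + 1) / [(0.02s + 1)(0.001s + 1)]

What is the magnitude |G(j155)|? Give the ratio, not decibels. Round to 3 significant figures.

At ω = 155 rad/s:
zero (1 + j155·0.25) = 1 + j38.75 → |·| ≈ 38.763, ∠ ≈ 88.52°
pole (1 + j155·0.02) = 1 + j3.1 → |·| ≈ 3.2573, ∠ ≈ 72.12°
pole (1 + j155·0.001) = 1 + j0.155 → |·| ≈ 1.0119, ∠ ≈ 8.81°
|G| = 0.00016 · 38.763 / (3.2573 · 1.0119) ≈ 0.0018817

0.00188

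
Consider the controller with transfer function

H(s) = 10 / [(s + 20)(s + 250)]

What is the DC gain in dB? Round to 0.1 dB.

H(0) = 10 / (20·250) = 0.002
20 log₁₀(0.002) ≈ -53.98 dB

-54.0 dB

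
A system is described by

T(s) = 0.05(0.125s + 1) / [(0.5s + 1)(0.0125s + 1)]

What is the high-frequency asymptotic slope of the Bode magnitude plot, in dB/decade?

Each pole contributes −20 dB/decade at high frequency; each zero contributes +20 dB/decade.
Net: 1 zero(s) − 2 pole(s) → -20 dB/decade.

-20 dB/decade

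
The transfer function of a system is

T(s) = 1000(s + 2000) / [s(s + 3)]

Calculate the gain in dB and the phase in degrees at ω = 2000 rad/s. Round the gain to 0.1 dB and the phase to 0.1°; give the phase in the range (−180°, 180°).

-3.0 dB, -134.9°

At s = jω = j2000:
zero (s+2000): 2000 + j2000 → |·| = √(2000²+2000²) = √8000000 ≈ 2828.4, ∠ = arctan(2000/2000) ≈ 45.00°
pole (s+3): 3 + j2000 → |·| = √(3²+2000²) = √4000009 ≈ 2000, ∠ = arctan(2000/3) ≈ 89.91°
pole at origin: |s| = 2000, ∠ = 90.00° (in denominator)
|T| = 1000 · 2828.4 / 4e+06 ≈ 0.7071
Gain = 20 log₁₀(0.7071) ≈ -3.01 dB
∠T = 45.00° − 179.91° = -134.91°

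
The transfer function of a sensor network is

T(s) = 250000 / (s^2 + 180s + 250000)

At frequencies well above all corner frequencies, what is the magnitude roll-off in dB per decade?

-40 dB/decade

Each pole contributes −20 dB/decade at high frequency; each zero contributes +20 dB/decade.
Net: 0 zero(s) − 2 pole(s) → -40 dB/decade.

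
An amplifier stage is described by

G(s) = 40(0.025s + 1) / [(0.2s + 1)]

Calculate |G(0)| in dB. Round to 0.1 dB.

32.0 dB

G(0) = 40 · 1 / 1 = 40
20 log₁₀(40) ≈ 32.04 dB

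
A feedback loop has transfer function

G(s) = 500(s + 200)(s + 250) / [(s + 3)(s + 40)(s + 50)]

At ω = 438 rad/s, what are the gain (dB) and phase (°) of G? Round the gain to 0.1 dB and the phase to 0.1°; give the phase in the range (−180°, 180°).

At s = jω = j438:
zero (s+200): 200 + j438 → |·| = √(200²+438²) = √231844 ≈ 481.5, ∠ = arctan(438/200) ≈ 65.46°
zero (s+250): 250 + j438 → |·| = √(250²+438²) = √254344 ≈ 504.33, ∠ = arctan(438/250) ≈ 60.28°
pole (s+3): 3 + j438 → |·| = √(3²+438²) = √191853 ≈ 438.01, ∠ = arctan(438/3) ≈ 89.61°
pole (s+40): 40 + j438 → |·| = √(40²+438²) = √193444 ≈ 439.82, ∠ = arctan(438/40) ≈ 84.78°
pole (s+50): 50 + j438 → |·| = √(50²+438²) = √194344 ≈ 440.84, ∠ = arctan(438/50) ≈ 83.49°
|G| = 500 · 2.4283e+05 / 8.4926e+07 ≈ 1.4297
Gain = 20 log₁₀(1.4297) ≈ 3.10 dB
∠G = 125.74° − 257.88° = -132.14°

3.1 dB, -132.1°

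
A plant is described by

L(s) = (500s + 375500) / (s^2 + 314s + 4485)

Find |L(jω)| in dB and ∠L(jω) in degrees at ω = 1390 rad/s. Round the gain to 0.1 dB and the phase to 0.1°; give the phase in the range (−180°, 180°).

Substitute s = j1390:
Numerator: 500(j1390) + 375500 = 375500 + j695000
Denominator: (j1390)^2 + 314(j1390) + 4485 = -1927615 + j436460
|N| = √(375500² + 695000²) ≈ 7.8995e+05, ∠N ≈ 61.62°
|D| = √(1927615² + 436460²) ≈ 1.9764e+06, ∠D ≈ 167.24°
|L| = 7.8995e+05 / 1.9764e+06 ≈ 0.39969
Gain = 20 log₁₀(0.39969) ≈ -7.97 dB
∠L = 61.62° − 167.24° = -105.62°

-8.0 dB, -105.6°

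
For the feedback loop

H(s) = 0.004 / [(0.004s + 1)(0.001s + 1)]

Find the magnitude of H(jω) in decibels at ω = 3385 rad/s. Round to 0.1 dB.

At ω = 3385 rad/s:
pole (1 + j3385·0.004) = 1 + j13.54 → |·| ≈ 13.577, ∠ ≈ 85.78°
pole (1 + j3385·0.001) = 1 + j3.385 → |·| ≈ 3.5296, ∠ ≈ 73.54°
|H| = 0.004 · 1 / (13.577 · 3.5296) ≈ 8.347e-05
Gain = 20 log₁₀(8.347e-05) ≈ -81.57 dB

-81.6 dB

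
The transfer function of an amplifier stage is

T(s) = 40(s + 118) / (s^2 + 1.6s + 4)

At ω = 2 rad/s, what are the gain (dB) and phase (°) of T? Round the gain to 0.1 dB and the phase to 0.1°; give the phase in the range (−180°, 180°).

63.4 dB, -89.0°

At s = jω = j2:
zero (s+118): 118 + j2 → |·| = √(118²+2²) = √13928 ≈ 118.02, ∠ = arctan(2/118) ≈ 0.97°
quadratic: (j2)² + 1.6·j2 + 4 = 0 + j3.2 → |·| ≈ 3.2, ∠ ≈ 90.00°
|T| = 40 · 118.02 / 3.2 ≈ 1475.2
Gain = 20 log₁₀(1475.2) ≈ 63.38 dB
∠T = 0.97° − 90.00° = -89.03°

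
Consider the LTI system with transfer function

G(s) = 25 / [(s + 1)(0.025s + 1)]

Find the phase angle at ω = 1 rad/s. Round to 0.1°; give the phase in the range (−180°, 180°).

-46.4°

At ω = 1 rad/s:
pole (1 + j1·1) = 1 + j1 → |·| ≈ 1.4142, ∠ ≈ 45.00°
pole (1 + j1·0.025) = 1 + j0.025 → |·| ≈ 1.0003, ∠ ≈ 1.43°
∠G = (0°) − (45.00° + 1.43°) = -46.43°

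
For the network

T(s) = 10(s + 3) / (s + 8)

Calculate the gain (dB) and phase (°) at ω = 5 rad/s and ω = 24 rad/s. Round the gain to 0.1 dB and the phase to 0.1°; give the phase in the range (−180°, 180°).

At s = jω = j5:
zero (s+3): 3 + j5 → |·| = √(3²+5²) = √34 ≈ 5.831, ∠ = arctan(5/3) ≈ 59.04°
pole (s+8): 8 + j5 → |·| = √(8²+5²) = √89 ≈ 9.434, ∠ = arctan(5/8) ≈ 32.01°
|T| = 10 · 5.831 / 9.434 ≈ 6.1808
Gain = 20 log₁₀(6.1808) ≈ 15.82 dB
∠T = 59.04° − 32.01° = 27.03°

At s = jω = j24:
zero (s+3): 3 + j24 → |·| = √(3²+24²) = √585 ≈ 24.187, ∠ = arctan(24/3) ≈ 82.87°
pole (s+8): 8 + j24 → |·| = √(8²+24²) = √640 ≈ 25.298, ∠ = arctan(24/8) ≈ 71.57°
|T| = 10 · 24.187 / 25.298 ≈ 9.5608
Gain = 20 log₁₀(9.5608) ≈ 19.61 dB
∠T = 82.87° − 71.57° = 11.30°

ω = 5: 15.8 dB, 27.0°; ω = 24: 19.6 dB, 11.3°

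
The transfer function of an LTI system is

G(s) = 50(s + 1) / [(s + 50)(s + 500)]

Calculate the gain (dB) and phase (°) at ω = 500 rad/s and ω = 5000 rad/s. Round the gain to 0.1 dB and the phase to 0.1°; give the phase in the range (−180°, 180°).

ω = 500: -23.1 dB, -39.4°; ω = 5000: -40.0 dB, -83.7°

At s = jω = j500:
zero (s+1): 1 + j500 → |·| = √(1²+500²) = √250001 ≈ 500, ∠ = arctan(500/1) ≈ 89.89°
pole (s+50): 50 + j500 → |·| = √(50²+500²) = √252500 ≈ 502.49, ∠ = arctan(500/50) ≈ 84.29°
pole (s+500): 500 + j500 → |·| = √(500²+500²) = √500000 ≈ 707.11, ∠ = arctan(500/500) ≈ 45.00°
|G| = 50 · 500 / 3.5532e+05 ≈ 0.070359
Gain = 20 log₁₀(0.070359) ≈ -23.05 dB
∠G = 89.89° − 129.29° = -39.40°

At s = jω = j5000:
zero (s+1): 1 + j5000 → |·| = √(1²+5000²) = √25000001 ≈ 5000, ∠ = arctan(5000/1) ≈ 89.99°
pole (s+50): 50 + j5000 → |·| = √(50²+5000²) = √25002500 ≈ 5000.2, ∠ = arctan(5000/50) ≈ 89.43°
pole (s+500): 500 + j5000 → |·| = √(500²+5000²) = √25250000 ≈ 5024.9, ∠ = arctan(5000/500) ≈ 84.29°
|G| = 50 · 5000 / 2.5126e+07 ≈ 0.0099499
Gain = 20 log₁₀(0.0099499) ≈ -40.04 dB
∠G = 89.99° − 173.72° = -83.73°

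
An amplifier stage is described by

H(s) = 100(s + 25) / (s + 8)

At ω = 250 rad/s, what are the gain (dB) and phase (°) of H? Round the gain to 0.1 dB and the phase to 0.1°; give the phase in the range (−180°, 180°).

40.0 dB, -3.9°

At s = jω = j250:
zero (s+25): 25 + j250 → |·| = √(25²+250²) = √63125 ≈ 251.25, ∠ = arctan(250/25) ≈ 84.29°
pole (s+8): 8 + j250 → |·| = √(8²+250²) = √62564 ≈ 250.13, ∠ = arctan(250/8) ≈ 88.17°
|H| = 100 · 251.25 / 250.13 ≈ 100.45
Gain = 20 log₁₀(100.45) ≈ 40.04 dB
∠H = 84.29° − 88.17° = -3.88°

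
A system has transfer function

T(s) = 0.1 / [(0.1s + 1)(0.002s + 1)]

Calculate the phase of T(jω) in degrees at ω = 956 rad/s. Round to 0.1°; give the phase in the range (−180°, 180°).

At ω = 956 rad/s:
pole (1 + j956·0.1) = 1 + j95.6 → |·| ≈ 95.605, ∠ ≈ 89.40°
pole (1 + j956·0.002) = 1 + j1.912 → |·| ≈ 2.1577, ∠ ≈ 62.39°
∠T = (0°) − (89.40° + 62.39°) = -151.79°

-151.8°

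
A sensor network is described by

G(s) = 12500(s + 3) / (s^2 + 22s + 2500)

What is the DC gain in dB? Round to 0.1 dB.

G(0) = 12500·3 / 2500 = 15
20 log₁₀(15) ≈ 23.52 dB

23.5 dB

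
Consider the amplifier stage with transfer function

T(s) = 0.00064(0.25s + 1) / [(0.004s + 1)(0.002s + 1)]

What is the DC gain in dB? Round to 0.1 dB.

-63.9 dB

T(0) = 0.00064 · 1 / 1 = 0.00064
20 log₁₀(0.00064) ≈ -63.88 dB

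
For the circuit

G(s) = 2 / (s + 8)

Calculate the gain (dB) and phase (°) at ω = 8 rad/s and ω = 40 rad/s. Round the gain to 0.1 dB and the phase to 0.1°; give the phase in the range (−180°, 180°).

ω = 8: -15.1 dB, -45.0°; ω = 40: -26.2 dB, -78.7°

Substitute s = j8:
Numerator: 2 = 2 + j0
Denominator: (j8) + 8 = 8 + j8
|N| = √(2² + 0²) ≈ 2, ∠N ≈ 0.00°
|D| = √(8² + 8²) ≈ 11.314, ∠D ≈ 45.00°
|G| = 2 / 11.314 ≈ 0.17677
Gain = 20 log₁₀(0.17677) ≈ -15.05 dB
∠G = 0.00° − 45.00° = -45.00°

Substitute s = j40:
Numerator: 2 = 2 + j0
Denominator: (j40) + 8 = 8 + j40
|N| = √(2² + 0²) ≈ 2, ∠N ≈ 0.00°
|D| = √(8² + 40²) ≈ 40.792, ∠D ≈ 78.69°
|G| = 2 / 40.792 ≈ 0.049029
Gain = 20 log₁₀(0.049029) ≈ -26.19 dB
∠G = 0.00° − 78.69° = -78.69°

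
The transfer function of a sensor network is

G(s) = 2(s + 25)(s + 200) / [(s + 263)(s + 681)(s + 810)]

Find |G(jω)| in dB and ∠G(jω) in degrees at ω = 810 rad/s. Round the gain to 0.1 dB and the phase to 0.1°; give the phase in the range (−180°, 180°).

At s = jω = j810:
zero (s+25): 25 + j810 → |·| = √(25²+810²) = √656725 ≈ 810.39, ∠ = arctan(810/25) ≈ 88.23°
zero (s+200): 200 + j810 → |·| = √(200²+810²) = √696100 ≈ 834.33, ∠ = arctan(810/200) ≈ 76.13°
pole (s+263): 263 + j810 → |·| = √(263²+810²) = √725269 ≈ 851.63, ∠ = arctan(810/263) ≈ 72.01°
pole (s+681): 681 + j810 → |·| = √(681²+810²) = √1119861 ≈ 1058.2, ∠ = arctan(810/681) ≈ 49.94°
pole (s+810): 810 + j810 → |·| = √(810²+810²) = √1312200 ≈ 1145.5, ∠ = arctan(810/810) ≈ 45.00°
|G| = 2 · 6.7613e+05 / 1.0323e+09 ≈ 0.0013099
Gain = 20 log₁₀(0.0013099) ≈ -57.66 dB
∠G = 164.36° − 166.95° = -2.59°

-57.7 dB, -2.6°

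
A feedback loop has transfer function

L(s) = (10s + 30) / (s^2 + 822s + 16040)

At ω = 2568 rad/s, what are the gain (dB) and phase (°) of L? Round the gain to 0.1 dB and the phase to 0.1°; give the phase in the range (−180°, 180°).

-48.6 dB, -72.3°

Substitute s = j2568:
Numerator: 10(j2568) + 30 = 30 + j25680
Denominator: (j2568)^2 + 822(j2568) + 16040 = -6578584 + j2110896
|N| = √(30² + 25680²) ≈ 25680, ∠N ≈ 89.93°
|D| = √(6578584² + 2110896²) ≈ 6.909e+06, ∠D ≈ 162.21°
|L| = 25680 / 6.909e+06 ≈ 0.0037169
Gain = 20 log₁₀(0.0037169) ≈ -48.60 dB
∠L = 89.93° − 162.21° = -72.28°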